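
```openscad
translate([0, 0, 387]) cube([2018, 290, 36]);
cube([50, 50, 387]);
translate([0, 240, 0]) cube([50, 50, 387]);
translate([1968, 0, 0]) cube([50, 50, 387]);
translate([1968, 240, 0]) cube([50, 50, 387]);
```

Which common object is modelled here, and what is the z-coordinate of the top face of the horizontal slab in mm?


A bench. The seat-top height is 423 mm.

A long slab on four corner posts — a bench. The slab sits at z = 387 with thickness 36, so the top is 387 + 36 = 423 mm.


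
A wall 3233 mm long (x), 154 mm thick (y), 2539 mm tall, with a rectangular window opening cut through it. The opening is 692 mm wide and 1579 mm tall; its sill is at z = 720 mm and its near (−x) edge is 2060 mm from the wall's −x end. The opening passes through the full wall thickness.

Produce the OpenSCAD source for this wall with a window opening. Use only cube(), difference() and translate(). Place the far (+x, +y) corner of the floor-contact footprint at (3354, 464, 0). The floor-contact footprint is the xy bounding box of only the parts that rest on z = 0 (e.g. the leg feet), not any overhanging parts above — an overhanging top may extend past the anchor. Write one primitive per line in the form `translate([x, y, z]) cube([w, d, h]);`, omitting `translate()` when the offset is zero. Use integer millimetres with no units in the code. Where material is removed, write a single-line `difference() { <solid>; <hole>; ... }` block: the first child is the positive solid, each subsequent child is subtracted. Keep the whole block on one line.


difference() { translate([121, 310, 0]) cube([3233, 154, 2539]); translate([2181, 310, 720]) cube([692, 154, 1579]); }


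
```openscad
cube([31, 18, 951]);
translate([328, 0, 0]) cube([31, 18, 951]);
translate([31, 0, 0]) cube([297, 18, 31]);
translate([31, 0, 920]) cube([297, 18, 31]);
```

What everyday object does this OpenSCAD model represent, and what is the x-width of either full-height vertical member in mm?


A picture frame. The border width is 31 mm.

Four thin pieces enclosing a rectangular opening — a picture frame. The two full-height stiles are 951 mm tall; the top rail sits at z = 920 and is 31 mm tall, so the border above the opening is 951 − 920 = 31 mm, matching the stile x-width.


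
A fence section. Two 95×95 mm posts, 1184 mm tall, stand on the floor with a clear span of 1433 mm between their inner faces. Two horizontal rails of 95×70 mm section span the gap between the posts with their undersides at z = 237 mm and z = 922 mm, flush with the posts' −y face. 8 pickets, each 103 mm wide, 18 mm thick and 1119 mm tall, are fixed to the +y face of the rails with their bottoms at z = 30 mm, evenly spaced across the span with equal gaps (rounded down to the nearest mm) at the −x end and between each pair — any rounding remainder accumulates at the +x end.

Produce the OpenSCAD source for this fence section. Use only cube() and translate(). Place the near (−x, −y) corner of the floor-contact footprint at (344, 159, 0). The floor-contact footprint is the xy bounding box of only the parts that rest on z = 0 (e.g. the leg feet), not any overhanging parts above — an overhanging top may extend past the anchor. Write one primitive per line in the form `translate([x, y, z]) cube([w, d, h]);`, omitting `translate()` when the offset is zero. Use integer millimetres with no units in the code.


translate([344, 159, 0]) cube([95, 95, 1184]);
translate([1872, 159, 0]) cube([95, 95, 1184]);
translate([439, 159, 237]) cube([1433, 95, 70]);
translate([439, 159, 922]) cube([1433, 95, 70]);
translate([506, 254, 30]) cube([103, 18, 1119]);
translate([676, 254, 30]) cube([103, 18, 1119]);
translate([846, 254, 30]) cube([103, 18, 1119]);
translate([1016, 254, 30]) cube([103, 18, 1119]);
translate([1186, 254, 30]) cube([103, 18, 1119]);
translate([1356, 254, 30]) cube([103, 18, 1119]);
translate([1526, 254, 30]) cube([103, 18, 1119]);
translate([1696, 254, 30]) cube([103, 18, 1119]);


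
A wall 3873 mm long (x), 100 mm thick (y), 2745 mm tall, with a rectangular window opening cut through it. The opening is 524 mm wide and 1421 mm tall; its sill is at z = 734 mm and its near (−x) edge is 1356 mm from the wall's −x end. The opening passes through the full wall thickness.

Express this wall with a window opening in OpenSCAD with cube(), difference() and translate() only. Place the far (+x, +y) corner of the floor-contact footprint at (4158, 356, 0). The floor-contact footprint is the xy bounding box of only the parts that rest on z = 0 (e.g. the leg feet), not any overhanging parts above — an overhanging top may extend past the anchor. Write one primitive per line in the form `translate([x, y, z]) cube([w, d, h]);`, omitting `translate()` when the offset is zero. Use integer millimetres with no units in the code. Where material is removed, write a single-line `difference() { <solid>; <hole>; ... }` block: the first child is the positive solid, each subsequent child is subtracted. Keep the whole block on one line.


difference() { translate([285, 256, 0]) cube([3873, 100, 2745]); translate([1641, 256, 734]) cube([524, 100, 1421]); }


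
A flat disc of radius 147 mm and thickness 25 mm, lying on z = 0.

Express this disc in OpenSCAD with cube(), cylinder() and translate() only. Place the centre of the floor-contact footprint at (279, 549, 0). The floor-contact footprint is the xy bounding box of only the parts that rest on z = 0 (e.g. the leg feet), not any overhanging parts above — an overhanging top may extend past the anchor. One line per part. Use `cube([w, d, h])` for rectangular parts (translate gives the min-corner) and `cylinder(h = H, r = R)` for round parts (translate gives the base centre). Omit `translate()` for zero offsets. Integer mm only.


translate([279, 549, 0]) cylinder(h = 25, r = 147);


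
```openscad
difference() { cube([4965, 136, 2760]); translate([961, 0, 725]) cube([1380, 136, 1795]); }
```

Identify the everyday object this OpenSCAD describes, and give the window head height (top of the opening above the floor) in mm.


A wall with a window opening. The window head height is 2520 mm.

A wall with a rectangular opening subtracted — a window. Sill at z = 725, opening 1795 mm tall, so the head is at 725 + 1795 = 2520 mm.


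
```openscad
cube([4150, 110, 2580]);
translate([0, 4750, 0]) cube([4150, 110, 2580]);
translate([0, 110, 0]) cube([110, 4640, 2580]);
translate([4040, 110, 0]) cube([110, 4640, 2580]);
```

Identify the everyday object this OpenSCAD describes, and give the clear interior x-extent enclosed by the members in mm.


A house (or room) frame. The interior width is 3930 mm.

Four 2580 mm walls enclosing a rectangle with no floor or roof — a room or house frame. Outside width is 4150 mm and wall thickness is 110 mm, so the interior width is 4150 − 2 × 110 = 3930 mm.


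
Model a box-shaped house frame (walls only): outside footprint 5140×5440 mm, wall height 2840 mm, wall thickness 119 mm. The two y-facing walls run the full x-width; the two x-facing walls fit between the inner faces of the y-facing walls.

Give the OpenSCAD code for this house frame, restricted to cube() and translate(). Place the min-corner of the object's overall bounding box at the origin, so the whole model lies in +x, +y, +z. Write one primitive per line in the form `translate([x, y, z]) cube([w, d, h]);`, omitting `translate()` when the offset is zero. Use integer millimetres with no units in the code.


cube([5140, 119, 2840]);
translate([0, 5321, 0]) cube([5140, 119, 2840]);
translate([0, 119, 0]) cube([119, 5202, 2840]);
translate([5021, 119, 0]) cube([119, 5202, 2840]);


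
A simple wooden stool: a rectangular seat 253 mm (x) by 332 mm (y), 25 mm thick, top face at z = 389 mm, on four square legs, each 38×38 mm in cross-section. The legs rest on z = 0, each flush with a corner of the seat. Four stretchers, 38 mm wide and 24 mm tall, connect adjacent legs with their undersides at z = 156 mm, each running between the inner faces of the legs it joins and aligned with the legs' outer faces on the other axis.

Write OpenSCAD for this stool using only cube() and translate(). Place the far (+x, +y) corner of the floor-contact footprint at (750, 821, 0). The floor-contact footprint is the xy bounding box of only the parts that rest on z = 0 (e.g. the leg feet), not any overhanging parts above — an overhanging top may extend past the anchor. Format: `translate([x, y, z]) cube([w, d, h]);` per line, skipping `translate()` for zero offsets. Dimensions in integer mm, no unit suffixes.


translate([497, 489, 364]) cube([253, 332, 25]);
translate([497, 489, 0]) cube([38, 38, 364]);
translate([712, 489, 0]) cube([38, 38, 364]);
translate([497, 783, 0]) cube([38, 38, 364]);
translate([712, 783, 0]) cube([38, 38, 364]);
translate([535, 489, 156]) cube([177, 38, 24]);
translate([535, 783, 156]) cube([177, 38, 24]);
translate([497, 527, 156]) cube([38, 256, 24]);
translate([712, 527, 156]) cube([38, 256, 24]);


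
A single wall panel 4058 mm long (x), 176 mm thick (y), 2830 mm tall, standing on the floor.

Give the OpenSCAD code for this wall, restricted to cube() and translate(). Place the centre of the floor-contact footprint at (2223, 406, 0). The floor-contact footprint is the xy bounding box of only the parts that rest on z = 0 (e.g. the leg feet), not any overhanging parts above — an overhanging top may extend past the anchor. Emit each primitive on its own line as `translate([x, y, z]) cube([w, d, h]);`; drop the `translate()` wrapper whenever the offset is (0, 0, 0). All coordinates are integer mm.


translate([194, 318, 0]) cube([4058, 176, 2830]);


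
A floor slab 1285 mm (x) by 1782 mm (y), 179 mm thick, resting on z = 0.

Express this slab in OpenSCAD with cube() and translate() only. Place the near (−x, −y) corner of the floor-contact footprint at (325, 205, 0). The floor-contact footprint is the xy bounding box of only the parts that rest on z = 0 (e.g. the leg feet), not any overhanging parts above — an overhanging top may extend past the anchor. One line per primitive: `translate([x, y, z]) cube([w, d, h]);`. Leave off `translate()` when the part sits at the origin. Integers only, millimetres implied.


translate([325, 205, 0]) cube([1285, 1782, 179]);


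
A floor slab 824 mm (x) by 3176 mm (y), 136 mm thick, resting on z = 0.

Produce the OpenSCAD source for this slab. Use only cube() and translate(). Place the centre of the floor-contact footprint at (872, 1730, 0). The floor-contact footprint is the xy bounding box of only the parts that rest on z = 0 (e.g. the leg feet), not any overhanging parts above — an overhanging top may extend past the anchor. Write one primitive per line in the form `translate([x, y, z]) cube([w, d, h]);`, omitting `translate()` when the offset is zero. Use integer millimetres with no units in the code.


translate([460, 142, 0]) cube([824, 3176, 136]);


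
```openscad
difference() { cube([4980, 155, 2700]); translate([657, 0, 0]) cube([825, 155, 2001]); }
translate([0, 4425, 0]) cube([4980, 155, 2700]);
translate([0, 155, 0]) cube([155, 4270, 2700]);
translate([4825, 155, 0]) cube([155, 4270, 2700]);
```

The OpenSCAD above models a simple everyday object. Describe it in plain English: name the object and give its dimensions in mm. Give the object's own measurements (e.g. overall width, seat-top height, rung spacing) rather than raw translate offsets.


A single room: four walls, each 2700 mm tall and 155 mm thick, enclosing an outside footprint 4980×4580 mm (x × y), no floor or roof. The front and back walls (−y and +y sides) run the full x-width; the side walls fit between their inner faces. A door opening 825 mm wide and 2001 mm tall is cut through the front wall from the floor up, its −x edge 657 mm from the wall's −x end.


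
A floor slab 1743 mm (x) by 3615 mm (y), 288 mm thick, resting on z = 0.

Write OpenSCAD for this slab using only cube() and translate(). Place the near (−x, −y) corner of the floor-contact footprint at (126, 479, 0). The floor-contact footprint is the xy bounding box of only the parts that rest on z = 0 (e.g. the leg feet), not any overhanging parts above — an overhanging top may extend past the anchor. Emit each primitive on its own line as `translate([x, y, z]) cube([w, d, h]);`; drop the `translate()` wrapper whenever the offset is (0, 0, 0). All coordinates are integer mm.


translate([126, 479, 0]) cube([1743, 3615, 288]);


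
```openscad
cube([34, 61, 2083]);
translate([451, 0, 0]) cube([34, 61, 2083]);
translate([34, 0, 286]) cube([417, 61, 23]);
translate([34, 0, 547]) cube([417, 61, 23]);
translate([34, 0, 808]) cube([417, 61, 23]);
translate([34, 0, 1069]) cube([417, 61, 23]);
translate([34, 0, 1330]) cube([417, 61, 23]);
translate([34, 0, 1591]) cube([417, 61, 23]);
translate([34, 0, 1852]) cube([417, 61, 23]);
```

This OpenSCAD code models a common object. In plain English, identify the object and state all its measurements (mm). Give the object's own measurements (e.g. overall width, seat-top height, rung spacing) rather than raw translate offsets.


A straight ladder. Two 34×61 mm vertical rails, 2083 mm tall, stand 485 mm apart (outside-to-outside) with their front faces coplanar on the −y side. 7 rungs, each 61 mm deep and 23 mm tall, span between the inner faces of the rails, front faces flush with the rails. The lowest rung's underside is at z = 286 mm and rungs are spaced 261 mm apart (underside to underside).


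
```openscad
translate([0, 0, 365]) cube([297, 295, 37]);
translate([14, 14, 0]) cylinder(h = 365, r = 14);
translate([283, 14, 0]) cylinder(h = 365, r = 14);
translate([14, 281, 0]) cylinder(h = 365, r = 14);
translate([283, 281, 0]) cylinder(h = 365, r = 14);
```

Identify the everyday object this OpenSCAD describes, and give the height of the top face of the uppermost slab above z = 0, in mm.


A stool. The seat height is 402 mm.

A 297×295×37 slab at z = 365 on four corner cylinders — a stool. The seat top is 365 + 37 = 402 mm.


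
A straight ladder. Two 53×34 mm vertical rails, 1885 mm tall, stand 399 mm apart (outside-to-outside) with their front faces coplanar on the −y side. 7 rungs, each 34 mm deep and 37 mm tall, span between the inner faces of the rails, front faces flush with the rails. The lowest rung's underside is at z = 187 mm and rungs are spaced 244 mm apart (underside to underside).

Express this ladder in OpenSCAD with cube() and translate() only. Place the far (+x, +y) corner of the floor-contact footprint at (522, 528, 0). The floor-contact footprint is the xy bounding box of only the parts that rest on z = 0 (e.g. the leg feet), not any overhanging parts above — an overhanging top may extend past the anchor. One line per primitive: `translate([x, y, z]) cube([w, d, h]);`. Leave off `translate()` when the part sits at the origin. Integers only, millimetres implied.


translate([123, 494, 0]) cube([53, 34, 1885]);
translate([469, 494, 0]) cube([53, 34, 1885]);
translate([176, 494, 187]) cube([293, 34, 37]);
translate([176, 494, 431]) cube([293, 34, 37]);
translate([176, 494, 675]) cube([293, 34, 37]);
translate([176, 494, 919]) cube([293, 34, 37]);
translate([176, 494, 1163]) cube([293, 34, 37]);
translate([176, 494, 1407]) cube([293, 34, 37]);
translate([176, 494, 1651]) cube([293, 34, 37]);


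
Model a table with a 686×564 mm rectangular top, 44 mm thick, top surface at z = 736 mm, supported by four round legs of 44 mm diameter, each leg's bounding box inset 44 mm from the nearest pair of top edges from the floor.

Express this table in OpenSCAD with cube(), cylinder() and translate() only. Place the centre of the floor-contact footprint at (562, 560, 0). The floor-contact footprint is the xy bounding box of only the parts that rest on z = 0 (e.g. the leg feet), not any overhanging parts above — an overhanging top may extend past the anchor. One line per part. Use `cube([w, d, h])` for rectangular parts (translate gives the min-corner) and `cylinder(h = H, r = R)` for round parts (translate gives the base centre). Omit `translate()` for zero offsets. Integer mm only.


translate([219, 278, 692]) cube([686, 564, 44]);
translate([285, 344, 0]) cylinder(h = 692, r = 22);
translate([839, 344, 0]) cylinder(h = 692, r = 22);
translate([285, 776, 0]) cylinder(h = 692, r = 22);
translate([839, 776, 0]) cylinder(h = 692, r = 22);


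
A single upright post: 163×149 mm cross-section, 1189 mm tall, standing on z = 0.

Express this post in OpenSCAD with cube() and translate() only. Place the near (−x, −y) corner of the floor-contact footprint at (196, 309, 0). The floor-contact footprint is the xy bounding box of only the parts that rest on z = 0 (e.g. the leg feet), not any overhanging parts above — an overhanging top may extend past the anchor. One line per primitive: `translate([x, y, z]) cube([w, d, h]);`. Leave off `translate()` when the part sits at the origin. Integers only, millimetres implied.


translate([196, 309, 0]) cube([163, 149, 1189]);


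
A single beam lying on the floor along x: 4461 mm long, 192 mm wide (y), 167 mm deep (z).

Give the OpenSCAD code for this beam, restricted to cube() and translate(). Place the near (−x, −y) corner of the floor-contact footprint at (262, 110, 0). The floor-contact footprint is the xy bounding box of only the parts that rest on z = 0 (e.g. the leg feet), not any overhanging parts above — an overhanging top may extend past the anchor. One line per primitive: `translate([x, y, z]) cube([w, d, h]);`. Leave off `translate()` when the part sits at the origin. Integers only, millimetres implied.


translate([262, 110, 0]) cube([4461, 192, 167]);


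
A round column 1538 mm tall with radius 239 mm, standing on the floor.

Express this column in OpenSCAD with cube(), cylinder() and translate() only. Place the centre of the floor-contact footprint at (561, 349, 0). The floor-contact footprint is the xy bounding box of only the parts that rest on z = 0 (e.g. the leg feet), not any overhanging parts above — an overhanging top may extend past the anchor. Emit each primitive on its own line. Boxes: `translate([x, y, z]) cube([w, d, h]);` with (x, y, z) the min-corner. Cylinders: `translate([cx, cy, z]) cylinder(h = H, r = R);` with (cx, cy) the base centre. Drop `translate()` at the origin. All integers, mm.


translate([561, 349, 0]) cylinder(h = 1538, r = 239);


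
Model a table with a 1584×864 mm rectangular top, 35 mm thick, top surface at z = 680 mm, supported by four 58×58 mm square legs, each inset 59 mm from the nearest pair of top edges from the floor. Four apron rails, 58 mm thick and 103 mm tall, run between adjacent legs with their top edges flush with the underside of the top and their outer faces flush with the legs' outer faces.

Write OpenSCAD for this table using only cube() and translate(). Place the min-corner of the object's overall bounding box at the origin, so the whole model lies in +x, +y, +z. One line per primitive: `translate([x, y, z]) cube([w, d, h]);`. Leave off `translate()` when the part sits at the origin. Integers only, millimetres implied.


translate([0, 0, 645]) cube([1584, 864, 35]);
translate([59, 59, 0]) cube([58, 58, 645]);
translate([1467, 59, 0]) cube([58, 58, 645]);
translate([59, 747, 0]) cube([58, 58, 645]);
translate([1467, 747, 0]) cube([58, 58, 645]);
translate([117, 59, 542]) cube([1350, 58, 103]);
translate([117, 747, 542]) cube([1350, 58, 103]);
translate([59, 117, 542]) cube([58, 630, 103]);
translate([1467, 117, 542]) cube([58, 630, 103]);


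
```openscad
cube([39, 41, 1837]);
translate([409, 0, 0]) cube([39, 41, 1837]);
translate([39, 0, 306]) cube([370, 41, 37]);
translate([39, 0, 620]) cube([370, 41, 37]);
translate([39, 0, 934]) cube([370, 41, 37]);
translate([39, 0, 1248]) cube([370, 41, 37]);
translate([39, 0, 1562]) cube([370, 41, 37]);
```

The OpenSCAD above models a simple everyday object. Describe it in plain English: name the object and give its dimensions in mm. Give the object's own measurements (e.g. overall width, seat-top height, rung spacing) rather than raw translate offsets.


A straight ladder. Two 39×41 mm vertical rails, 1837 mm tall, stand 448 mm apart (outside-to-outside) with their front faces coplanar on the −y side. 5 rungs, each 41 mm deep and 37 mm tall, span between the inner faces of the rails, front faces flush with the rails. The lowest rung's underside is at z = 306 mm and rungs are spaced 314 mm apart (underside to underside).


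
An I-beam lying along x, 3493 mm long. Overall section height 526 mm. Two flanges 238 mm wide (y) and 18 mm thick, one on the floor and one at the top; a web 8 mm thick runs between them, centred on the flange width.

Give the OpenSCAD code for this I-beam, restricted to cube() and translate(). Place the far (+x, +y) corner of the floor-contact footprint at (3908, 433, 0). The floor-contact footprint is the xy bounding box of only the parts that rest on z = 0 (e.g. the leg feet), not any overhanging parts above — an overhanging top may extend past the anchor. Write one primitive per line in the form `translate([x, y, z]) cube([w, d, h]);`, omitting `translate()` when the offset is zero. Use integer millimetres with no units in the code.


translate([415, 195, 0]) cube([3493, 238, 18]);
translate([415, 310, 18]) cube([3493, 8, 490]);
translate([415, 195, 508]) cube([3493, 238, 18]);


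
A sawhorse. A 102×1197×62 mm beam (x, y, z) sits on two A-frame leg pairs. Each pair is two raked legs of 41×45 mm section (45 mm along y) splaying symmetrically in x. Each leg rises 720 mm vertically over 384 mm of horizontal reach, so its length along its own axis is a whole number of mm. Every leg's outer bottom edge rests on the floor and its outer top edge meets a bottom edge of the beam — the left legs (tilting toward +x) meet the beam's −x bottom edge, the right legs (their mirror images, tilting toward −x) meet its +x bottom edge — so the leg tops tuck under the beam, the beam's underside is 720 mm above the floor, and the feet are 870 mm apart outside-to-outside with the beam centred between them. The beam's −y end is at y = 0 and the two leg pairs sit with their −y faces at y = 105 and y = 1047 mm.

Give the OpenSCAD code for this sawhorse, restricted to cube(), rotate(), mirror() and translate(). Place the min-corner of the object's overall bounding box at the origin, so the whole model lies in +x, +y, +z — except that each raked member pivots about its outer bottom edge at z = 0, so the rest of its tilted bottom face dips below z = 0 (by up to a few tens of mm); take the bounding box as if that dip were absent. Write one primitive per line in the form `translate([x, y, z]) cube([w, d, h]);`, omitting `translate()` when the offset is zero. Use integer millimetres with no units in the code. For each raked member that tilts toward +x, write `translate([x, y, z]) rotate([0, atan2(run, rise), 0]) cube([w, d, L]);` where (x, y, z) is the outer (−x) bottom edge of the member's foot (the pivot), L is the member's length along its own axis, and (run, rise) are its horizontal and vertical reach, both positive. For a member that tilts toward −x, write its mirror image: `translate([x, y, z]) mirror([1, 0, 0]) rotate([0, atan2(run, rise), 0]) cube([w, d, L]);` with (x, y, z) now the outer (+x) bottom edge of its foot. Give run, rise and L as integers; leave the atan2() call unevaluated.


// leg length = √(384² + 720²) = 816
// right-leg outer foot x = 2·384 + 102 = 870
// beam min-corner = (384, 0, 720)
translate([384, 0, 720]) cube([102, 1197, 62]);
translate([0, 105, 0]) rotate([0, atan2(384, 720), 0]) cube([41, 45, 816]);
translate([870, 105, 0]) mirror([1, 0, 0]) rotate([0, atan2(384, 720), 0]) cube([41, 45, 816]);
translate([0, 1047, 0]) rotate([0, atan2(384, 720), 0]) cube([41, 45, 816]);
translate([870, 1047, 0]) mirror([1, 0, 0]) rotate([0, atan2(384, 720), 0]) cube([41, 45, 816]);


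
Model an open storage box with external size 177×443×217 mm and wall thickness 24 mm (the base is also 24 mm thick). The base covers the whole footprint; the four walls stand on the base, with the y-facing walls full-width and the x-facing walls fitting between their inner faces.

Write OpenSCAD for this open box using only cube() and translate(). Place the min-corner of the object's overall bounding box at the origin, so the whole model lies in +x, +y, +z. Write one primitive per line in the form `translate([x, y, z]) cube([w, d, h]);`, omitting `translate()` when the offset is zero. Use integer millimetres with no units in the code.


cube([177, 443, 24]);
translate([0, 0, 24]) cube([177, 24, 193]);
translate([0, 419, 24]) cube([177, 24, 193]);
translate([0, 24, 24]) cube([24, 395, 193]);
translate([153, 24, 24]) cube([24, 395, 193]);


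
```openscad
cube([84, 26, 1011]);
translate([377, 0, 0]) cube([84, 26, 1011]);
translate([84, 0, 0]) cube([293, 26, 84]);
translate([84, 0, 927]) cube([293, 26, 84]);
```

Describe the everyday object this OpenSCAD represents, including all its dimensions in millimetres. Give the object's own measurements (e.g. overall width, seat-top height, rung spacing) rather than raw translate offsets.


A rectangular picture frame lying in the x–z plane (depth along y). The opening is 293 mm wide (x) by 843 mm tall (z), surrounded by a border 84 mm wide on all four sides. The frame is 26 mm deep and is made of two full-height vertical stiles with two horizontal rails fitted between them.


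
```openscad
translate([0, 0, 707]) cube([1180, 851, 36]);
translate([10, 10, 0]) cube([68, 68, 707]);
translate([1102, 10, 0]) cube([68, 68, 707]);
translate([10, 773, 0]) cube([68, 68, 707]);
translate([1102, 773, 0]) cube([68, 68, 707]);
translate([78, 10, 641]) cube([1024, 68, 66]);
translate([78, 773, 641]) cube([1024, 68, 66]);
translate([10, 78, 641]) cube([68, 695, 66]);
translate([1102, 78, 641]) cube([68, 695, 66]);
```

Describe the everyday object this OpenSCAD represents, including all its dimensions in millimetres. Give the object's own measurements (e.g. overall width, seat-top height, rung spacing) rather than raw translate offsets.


A table: top 1180 mm (x) × 851 mm (y), 36 mm thick, upper face at z = 743 mm, on four 68×68 mm square legs, each inset 10 mm from the nearest pair of top edges from z = 0 to the bottom of the top. Four apron rails, 68 mm thick and 66 mm tall, run between adjacent legs with their top edges flush with the underside of the top and their outer faces flush with the legs' outer faces.


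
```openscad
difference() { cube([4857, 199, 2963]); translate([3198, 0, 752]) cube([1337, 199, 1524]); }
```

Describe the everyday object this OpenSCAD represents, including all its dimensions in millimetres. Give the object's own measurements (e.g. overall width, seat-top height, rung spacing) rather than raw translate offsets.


A wall 4857 mm long (x), 199 mm thick (y), 2963 mm tall, with a rectangular window opening cut through it. The opening is 1337 mm wide and 1524 mm tall; its sill is at z = 752 mm and its near (−x) edge is 3198 mm from the wall's −x end. The opening passes through the full wall thickness.


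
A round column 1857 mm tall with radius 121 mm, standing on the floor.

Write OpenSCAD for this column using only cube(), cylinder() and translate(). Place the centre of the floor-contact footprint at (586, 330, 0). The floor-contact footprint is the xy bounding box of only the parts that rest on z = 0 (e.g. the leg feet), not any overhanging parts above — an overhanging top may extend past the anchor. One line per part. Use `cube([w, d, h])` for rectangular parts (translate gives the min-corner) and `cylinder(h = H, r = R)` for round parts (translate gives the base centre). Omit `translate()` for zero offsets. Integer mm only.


translate([586, 330, 0]) cylinder(h = 1857, r = 121);


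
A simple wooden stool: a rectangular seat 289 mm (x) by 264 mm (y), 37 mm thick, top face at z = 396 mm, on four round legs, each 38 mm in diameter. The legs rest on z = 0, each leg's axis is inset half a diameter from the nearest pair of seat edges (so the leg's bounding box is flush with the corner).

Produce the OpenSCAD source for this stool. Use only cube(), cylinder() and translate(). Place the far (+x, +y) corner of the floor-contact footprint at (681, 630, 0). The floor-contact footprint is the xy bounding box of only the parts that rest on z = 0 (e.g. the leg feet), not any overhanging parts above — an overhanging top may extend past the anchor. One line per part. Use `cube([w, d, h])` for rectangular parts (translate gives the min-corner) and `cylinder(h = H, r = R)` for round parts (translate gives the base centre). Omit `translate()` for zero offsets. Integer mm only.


translate([392, 366, 359]) cube([289, 264, 37]);
translate([411, 385, 0]) cylinder(h = 359, r = 19);
translate([662, 385, 0]) cylinder(h = 359, r = 19);
translate([411, 611, 0]) cylinder(h = 359, r = 19);
translate([662, 611, 0]) cylinder(h = 359, r = 19);


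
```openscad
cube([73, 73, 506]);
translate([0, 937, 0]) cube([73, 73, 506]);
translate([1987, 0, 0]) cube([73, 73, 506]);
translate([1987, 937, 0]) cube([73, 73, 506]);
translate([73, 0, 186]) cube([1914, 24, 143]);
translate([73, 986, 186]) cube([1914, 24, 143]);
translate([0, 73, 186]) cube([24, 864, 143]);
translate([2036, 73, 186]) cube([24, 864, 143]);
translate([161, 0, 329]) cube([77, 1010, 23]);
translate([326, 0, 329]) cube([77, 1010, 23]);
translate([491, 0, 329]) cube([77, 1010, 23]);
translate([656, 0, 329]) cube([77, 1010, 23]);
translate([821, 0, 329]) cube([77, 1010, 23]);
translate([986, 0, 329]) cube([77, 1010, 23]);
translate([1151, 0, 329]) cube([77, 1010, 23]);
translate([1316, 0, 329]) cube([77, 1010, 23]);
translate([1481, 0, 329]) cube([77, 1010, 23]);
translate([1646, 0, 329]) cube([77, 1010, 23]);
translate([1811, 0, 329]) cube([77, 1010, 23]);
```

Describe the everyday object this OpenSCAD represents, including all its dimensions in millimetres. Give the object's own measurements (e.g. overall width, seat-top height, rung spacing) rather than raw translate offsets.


A bed frame 2060 mm long (x) by 1010 mm wide (y). Four 73×73 mm corner posts, 506 mm tall, at the corners of the footprint. Four rails of 24 mm thickness and 143 mm height run between adjacent posts with their undersides at z = 186 mm, their outer faces flush with the outside of the frame (the two x-running rails run between the posts' inner faces; the two y-running rails run between the posts' inner faces). 11 slats, each 77 mm wide (x) and 23 mm thick, lie across the top of the two x-running rails, running the full 1010 mm width of the frame in y; along x they sit between the end posts with a 88 mm gap after the −x posts and between neighbouring slats, leaving 99 mm before the +x posts.


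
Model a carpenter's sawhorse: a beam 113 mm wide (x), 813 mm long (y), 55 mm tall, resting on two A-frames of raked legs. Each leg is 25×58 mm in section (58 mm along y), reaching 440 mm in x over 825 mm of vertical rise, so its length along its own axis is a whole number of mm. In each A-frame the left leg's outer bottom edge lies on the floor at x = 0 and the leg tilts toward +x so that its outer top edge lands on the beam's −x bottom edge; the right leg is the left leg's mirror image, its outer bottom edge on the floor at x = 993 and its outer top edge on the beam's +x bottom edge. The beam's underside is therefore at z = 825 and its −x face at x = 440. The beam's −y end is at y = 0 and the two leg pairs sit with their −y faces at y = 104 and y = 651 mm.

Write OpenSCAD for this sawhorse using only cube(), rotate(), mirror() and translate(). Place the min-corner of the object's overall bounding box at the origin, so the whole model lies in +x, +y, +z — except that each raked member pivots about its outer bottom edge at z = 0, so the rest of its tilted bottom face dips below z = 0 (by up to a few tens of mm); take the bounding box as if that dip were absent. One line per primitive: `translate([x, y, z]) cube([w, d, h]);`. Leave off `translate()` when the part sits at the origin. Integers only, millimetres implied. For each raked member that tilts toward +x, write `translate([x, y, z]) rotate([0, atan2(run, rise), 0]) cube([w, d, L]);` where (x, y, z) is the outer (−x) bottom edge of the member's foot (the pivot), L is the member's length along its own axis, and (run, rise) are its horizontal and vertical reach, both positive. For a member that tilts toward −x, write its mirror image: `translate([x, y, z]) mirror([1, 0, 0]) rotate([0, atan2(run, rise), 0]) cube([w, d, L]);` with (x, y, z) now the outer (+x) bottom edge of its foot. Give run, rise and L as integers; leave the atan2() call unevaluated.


translate([440, 0, 825]) cube([113, 813, 55]);
translate([0, 104, 0]) rotate([0, atan2(440, 825), 0]) cube([25, 58, 935]);
translate([993, 104, 0]) mirror([1, 0, 0]) rotate([0, atan2(440, 825), 0]) cube([25, 58, 935]);
translate([0, 651, 0]) rotate([0, atan2(440, 825), 0]) cube([25, 58, 935]);
translate([993, 651, 0]) mirror([1, 0, 0]) rotate([0, atan2(440, 825), 0]) cube([25, 58, 935]);


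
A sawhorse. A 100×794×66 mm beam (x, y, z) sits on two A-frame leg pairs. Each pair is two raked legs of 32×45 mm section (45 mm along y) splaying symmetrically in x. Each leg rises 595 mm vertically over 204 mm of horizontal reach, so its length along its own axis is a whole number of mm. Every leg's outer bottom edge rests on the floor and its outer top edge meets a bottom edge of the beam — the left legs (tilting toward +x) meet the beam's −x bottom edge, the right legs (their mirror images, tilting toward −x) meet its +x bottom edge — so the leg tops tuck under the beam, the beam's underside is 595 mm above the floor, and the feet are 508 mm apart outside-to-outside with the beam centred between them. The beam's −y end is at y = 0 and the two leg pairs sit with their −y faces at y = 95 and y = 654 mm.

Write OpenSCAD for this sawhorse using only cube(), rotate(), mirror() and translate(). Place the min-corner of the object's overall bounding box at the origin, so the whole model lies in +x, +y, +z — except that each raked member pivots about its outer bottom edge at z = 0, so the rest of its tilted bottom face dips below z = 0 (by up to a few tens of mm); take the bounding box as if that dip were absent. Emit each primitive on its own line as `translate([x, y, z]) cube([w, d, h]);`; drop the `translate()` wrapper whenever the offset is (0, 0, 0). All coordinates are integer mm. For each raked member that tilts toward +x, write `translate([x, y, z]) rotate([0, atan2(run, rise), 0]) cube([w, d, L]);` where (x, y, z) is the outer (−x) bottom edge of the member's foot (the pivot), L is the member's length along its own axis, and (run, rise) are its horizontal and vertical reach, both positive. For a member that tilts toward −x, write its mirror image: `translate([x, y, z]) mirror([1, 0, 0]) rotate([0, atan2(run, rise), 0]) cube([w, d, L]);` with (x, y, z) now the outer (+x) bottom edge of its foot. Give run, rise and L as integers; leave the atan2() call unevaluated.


translate([204, 0, 595]) cube([100, 794, 66]);
translate([0, 95, 0]) rotate([0, atan2(204, 595), 0]) cube([32, 45, 629]);
translate([508, 95, 0]) mirror([1, 0, 0]) rotate([0, atan2(204, 595), 0]) cube([32, 45, 629]);
translate([0, 654, 0]) rotate([0, atan2(204, 595), 0]) cube([32, 45, 629]);
translate([508, 654, 0]) mirror([1, 0, 0]) rotate([0, atan2(204, 595), 0]) cube([32, 45, 629]);


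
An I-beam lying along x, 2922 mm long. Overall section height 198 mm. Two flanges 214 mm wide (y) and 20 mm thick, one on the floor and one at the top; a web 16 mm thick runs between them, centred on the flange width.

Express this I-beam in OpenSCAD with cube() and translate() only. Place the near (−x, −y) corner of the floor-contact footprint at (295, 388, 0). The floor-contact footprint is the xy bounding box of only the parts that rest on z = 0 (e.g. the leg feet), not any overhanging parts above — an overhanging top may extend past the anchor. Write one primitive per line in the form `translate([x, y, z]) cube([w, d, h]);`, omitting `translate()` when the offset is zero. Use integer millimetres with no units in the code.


translate([295, 388, 0]) cube([2922, 214, 20]);
translate([295, 487, 20]) cube([2922, 16, 158]);
translate([295, 388, 178]) cube([2922, 214, 20]);


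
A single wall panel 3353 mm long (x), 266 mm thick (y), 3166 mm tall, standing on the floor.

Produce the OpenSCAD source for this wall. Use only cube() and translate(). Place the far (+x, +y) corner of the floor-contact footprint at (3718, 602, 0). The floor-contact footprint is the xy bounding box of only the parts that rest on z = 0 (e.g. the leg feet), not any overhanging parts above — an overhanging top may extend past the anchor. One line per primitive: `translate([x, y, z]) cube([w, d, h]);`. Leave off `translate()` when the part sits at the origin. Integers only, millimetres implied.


translate([365, 336, 0]) cube([3353, 266, 3166]);


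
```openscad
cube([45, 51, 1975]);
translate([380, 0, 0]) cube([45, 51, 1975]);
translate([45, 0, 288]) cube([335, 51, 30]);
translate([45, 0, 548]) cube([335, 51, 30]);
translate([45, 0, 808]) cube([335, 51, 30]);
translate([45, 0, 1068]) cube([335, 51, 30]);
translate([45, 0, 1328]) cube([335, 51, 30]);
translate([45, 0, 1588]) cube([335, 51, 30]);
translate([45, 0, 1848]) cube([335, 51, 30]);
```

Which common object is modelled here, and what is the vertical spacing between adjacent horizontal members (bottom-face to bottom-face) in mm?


A ladder. The rung spacing is 260 mm.

Two tall 45×51 posts with 7 short bars between them — a ladder. Adjacent rungs sit at z = 288 and z = 548, so the spacing is 548 − 288 = 260 mm.


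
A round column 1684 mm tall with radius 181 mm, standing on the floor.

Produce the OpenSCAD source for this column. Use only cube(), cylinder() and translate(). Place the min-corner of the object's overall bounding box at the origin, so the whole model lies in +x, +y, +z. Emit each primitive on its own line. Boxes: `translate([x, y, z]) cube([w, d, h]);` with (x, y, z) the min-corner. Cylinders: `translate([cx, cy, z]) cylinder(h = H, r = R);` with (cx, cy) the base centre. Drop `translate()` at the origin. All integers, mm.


translate([181, 181, 0]) cylinder(h = 1684, r = 181);


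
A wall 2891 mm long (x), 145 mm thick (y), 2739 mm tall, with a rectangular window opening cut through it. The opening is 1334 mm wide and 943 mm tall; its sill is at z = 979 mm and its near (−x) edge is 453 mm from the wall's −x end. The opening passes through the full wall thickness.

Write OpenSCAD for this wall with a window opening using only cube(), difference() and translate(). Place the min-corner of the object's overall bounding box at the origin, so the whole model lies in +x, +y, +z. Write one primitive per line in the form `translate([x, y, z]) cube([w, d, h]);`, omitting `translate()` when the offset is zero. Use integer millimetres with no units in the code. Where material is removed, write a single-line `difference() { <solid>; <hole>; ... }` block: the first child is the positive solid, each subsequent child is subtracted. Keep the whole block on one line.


difference() { cube([2891, 145, 2739]); translate([453, 0, 979]) cube([1334, 145, 943]); }


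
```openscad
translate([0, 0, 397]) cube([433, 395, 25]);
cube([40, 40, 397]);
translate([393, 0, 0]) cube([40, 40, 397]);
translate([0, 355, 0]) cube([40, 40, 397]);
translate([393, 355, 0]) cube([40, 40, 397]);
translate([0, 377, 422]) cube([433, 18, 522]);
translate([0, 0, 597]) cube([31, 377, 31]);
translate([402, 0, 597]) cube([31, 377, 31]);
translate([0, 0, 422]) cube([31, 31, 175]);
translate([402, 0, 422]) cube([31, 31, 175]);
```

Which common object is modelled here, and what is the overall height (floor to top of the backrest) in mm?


A chair. The overall height is 944 mm.

A slab on four corner posts with a tall panel at the back — a chair. The seat slab sits at z = 397 with thickness 25, and the 522 mm backrest starts at the seat top, so the overall height is 397 + 25 + 522 = 944 mm.
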